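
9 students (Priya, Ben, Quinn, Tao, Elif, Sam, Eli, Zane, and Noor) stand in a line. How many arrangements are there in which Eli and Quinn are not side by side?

Of the 9! = 362880 arrangements, those with Eli and Quinn adjacent number 2 × 8! = 80640 (treat the pair as a block with 2 internal orders).
So 362880 − 80640 = 282240 arrangements keep them apart.

282240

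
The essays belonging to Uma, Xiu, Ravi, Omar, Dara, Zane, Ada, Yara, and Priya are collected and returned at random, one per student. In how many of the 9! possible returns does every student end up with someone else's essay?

133496

Let Aᵢ be the assignments in which student i gets their own essay. We want the size of the complement of A₁∪…∪A_9.
By inclusion–exclusion this is Σ_{j=0}^{9} (−1)^j C(9,j)·(9−j)!.
Computing: 362880 − 362880 + 181440 − 60480 + 15120 − 3024 + 504 − 72 + 9 − 1 = 133496.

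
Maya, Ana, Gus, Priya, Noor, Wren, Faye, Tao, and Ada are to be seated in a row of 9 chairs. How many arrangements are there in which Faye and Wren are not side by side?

There are 9! = 362880 arrangements in all. If Faye and Wren are adjacent, merging them into one block gives 2·(8)! = 80640 arrangements.
Complementary counting: 362880 − 80640 = 282240.

282240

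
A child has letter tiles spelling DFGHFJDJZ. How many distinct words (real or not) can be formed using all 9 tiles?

45360

The 9 letters of DFGHFJDJZ have repeats: D appearing twice, F appearing twice, and J appearing twice.
The number of distinct arrangements is 9!/(2!·2!·2!) = 362880/8 = 45360.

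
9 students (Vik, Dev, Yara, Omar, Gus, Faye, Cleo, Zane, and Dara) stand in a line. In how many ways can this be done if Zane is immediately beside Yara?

80640

Place the 7 others and the Zane-Yara pair as 8 objects in a line; the pair has 2 internal arrangements.
So the count is 2·(8)! = 80640.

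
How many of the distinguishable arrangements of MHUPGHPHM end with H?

Fix H in the last position and arrange the remaining 8 letters.
Those 8 letters have H appearing twice, M appearing twice, and P appearing twice, giving (8)!/(2!·2!·2!) = 5040.

5040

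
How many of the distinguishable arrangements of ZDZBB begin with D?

6

Fix D in the first position and arrange the remaining 4 letters.
Those 4 letters have B appearing twice and Z appearing twice, giving (4)!/(2!·2!) = 6.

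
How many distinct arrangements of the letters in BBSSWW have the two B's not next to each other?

There are 6!/(2!·2!·2!) = 90 arrangements of BBSSWW in total.
If the two B's are adjacent, glue them into one block, leaving 5 items to arrange: (5)!/(2!·2!) = 30 ways.
Subtracting, 90 − 30 = 60 arrangements keep the B's apart.

60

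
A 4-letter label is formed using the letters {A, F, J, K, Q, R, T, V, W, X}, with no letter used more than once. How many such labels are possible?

With no repetition, fill the 4 letters in order: 10 choices, then 9, down to 7.
That product is 10 × 9 × 8 × 7 = 5040.

5040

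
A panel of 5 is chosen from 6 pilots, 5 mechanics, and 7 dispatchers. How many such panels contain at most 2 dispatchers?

6237

Split by how many dispatchers are chosen (0 through 2).
Sum: C(7,0)·C(11,5) + C(7,1)·C(11,4) + C(7,2)·C(11,3) = 462 + 2310 + 3465 = 6237.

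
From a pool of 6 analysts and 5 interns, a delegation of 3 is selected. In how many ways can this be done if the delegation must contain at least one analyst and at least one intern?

Unrestricted: C(11,3) = 165 ways to pick any 3 of the 11.
Subtract selections that omit an entire group: no analysts → C(5,3) = 10; no interns → C(6,3) = 20.
Both groups omitted at once is impossible, so 165 − 30 = 135.

135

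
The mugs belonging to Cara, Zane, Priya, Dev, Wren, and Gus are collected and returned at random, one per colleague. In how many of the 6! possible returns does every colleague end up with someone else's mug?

Let Aᵢ be the assignments in which colleague i gets their own mug. We want the size of the complement of A₁∪…∪A_6.
By inclusion–exclusion this is Σ_{j=0}^{6} (−1)^j C(6,j)·(6−j)!.
Computing: 720 − 720 + 360 − 120 + 30 − 6 + 1 = 265.

265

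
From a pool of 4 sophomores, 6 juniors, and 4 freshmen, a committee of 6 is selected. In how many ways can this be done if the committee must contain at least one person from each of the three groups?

With no constraint there are C(14,6) = 3003 possible selections.
Subtract selections that omit an entire group: no sophomores → C(10,6) = 210; no juniors → C(8,6) = 28; no freshmen → C(10,6) = 210.
Add back selections omitting two groups (i.e. drawn from a single group): C(4,6) + C(6,6) + C(4,6) = 1.
By inclusion–exclusion: 3003 − 448 + 1 = 2556.

2556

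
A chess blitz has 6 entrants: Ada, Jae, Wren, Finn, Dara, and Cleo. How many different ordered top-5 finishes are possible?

720

There are 6 choices for 1st place, 5 for 2nd, and so on down to 2 for position 5.
That gives 6 × 5 × 4 × 3 × 2 = 720.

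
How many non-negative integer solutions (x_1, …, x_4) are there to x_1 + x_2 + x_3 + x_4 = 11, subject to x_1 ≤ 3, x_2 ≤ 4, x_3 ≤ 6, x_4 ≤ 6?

102

Ignoring the caps, the number of non-negative solutions to x_1+…+x_4 = 11 is C(14,3) = 364.
Subtract solutions that violate a single cap (substitute x_i' = x_i − (cap_i+1)): x_1 ≥ 4 gives C(10,3) = 120; x_2 ≥ 5 gives C(9,3) = 84; x_3 ≥ 7 gives C(7,3) = 35; x_4 ≥ 7 gives C(7,3) = 35. Together 274.
Add back pairs where two caps are both exceeded: 10 + 1 + 1 + 0 + 0 + 0 = 12.
By inclusion–exclusion the count is 364 − 274 + 12 = 102.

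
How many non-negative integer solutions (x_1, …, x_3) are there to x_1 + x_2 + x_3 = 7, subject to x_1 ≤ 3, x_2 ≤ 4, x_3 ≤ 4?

14

Without the upper bounds there are C(9,2) = 36 ways to split 7 among 3 variables.
Subtract solutions that violate a single cap (substitute x_i' = x_i − (cap_i+1)): x_1 ≥ 4 gives C(5,2) = 10; x_2 ≥ 5 gives C(4,2) = 6; x_3 ≥ 5 gives C(4,2) = 6. Together 22.
No two caps can be exceeded simultaneously, so the pair terms are all 0.
By inclusion–exclusion the count is 36 − 22 + 0 = 14.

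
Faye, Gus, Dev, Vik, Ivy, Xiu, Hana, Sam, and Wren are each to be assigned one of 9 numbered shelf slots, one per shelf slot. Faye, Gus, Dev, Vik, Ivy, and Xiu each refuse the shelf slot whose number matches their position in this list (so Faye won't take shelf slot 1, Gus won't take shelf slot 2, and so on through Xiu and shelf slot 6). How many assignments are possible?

183822

Let Aᵢ (for 1 ≤ i ≤ 6) be the placements that put person i in their forbidden shelf slot. Any j of these fix j positions, leaving (9−j)! ways to fill the rest, and there are C(6,j) ways to pick which j.
By inclusion–exclusion, the number of valid placements is Σ_{j=0}^{6} (−1)^j C(6,j)·(9−j)!.
Computing: 362880 − 241920 + 75600 − 14400 + 1800 − 144 + 6 = 183822.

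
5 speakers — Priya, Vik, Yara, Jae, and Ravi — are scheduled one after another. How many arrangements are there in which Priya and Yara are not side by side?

72

There are 5! = 120 arrangements in all. If Priya and Yara are adjacent, merging them into one block gives 2·(4)! = 48 arrangements.
Complementary counting: 120 − 48 = 72.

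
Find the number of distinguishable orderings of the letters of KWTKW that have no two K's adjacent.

Total arrangements of KWTKW: 5!/(2!·2!) = 30.
Arrangements with the K's together: treat KK as one letter, giving (4)!/(2!) = 12.
Subtracting, 30 − 12 = 18 arrangements keep the K's apart.

18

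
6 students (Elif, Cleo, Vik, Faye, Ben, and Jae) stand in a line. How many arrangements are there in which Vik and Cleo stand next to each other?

Treat {Vik, Cleo} as a single unit. There are 5 units to order, and the pair itself can be ordered 2 ways.
So the count is 2·(5)! = 240.

240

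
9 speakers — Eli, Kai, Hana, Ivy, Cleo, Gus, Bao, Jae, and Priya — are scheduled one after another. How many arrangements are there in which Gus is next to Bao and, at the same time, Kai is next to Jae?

Treat {Gus,Bao} as one block (2 orders) and {Kai,Jae} as another (2 orders).
That leaves 7 units to arrange: 2 × 2 × 7! = 4 × 5040 = 20160.

20160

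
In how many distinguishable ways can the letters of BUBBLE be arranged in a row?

120

BUBBLE has 6 letters with B appearing 3 times.
So there are 6! / (3!) = 120 distinguishable arrangements.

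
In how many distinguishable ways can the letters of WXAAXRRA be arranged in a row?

1680

Letter multiplicities in WXAAXRRA: A×3, R×2, W×1, X×2.
So there are 8! / (3!·2!·2!) = 1680 distinguishable arrangements.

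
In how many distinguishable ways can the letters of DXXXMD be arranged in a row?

Letter multiplicities in DXXXMD: D×2, M×1, X×3.
The number of distinct arrangements is 6!/(3!·2!) = 720/12 = 60.

60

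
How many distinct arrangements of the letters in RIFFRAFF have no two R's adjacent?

Total arrangements of RIFFRAFF: 8!/(4!·2!) = 840.
Arrangements with the R's together: treat RR as one letter, giving (7)!/(4!) = 210.
Hence 840 − 210 = 630.

630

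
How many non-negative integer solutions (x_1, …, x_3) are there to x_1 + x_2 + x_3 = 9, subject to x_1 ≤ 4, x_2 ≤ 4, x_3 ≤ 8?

24

Ignoring the caps, the number of non-negative solutions to x_1+…+x_3 = 9 is C(11,2) = 55.
Subtract solutions that violate a single cap (substitute x_i' = x_i − (cap_i+1)): x_1 ≥ 5 gives C(6,2) = 15; x_2 ≥ 5 gives C(6,2) = 15; x_3 ≥ 9 gives C(2,2) = 1. Together 31.
No two caps can be exceeded simultaneously, so the pair terms are all 0.
By inclusion–exclusion the count is 55 − 31 + 0 = 24.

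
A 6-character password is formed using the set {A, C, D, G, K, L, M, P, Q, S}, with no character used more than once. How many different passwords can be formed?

151200

With no repetition, fill the 6 characters in order: 10 choices, then 9, down to 5.
That product is 10 × 9 × 8 × 7 × 6 × 5 = 151200.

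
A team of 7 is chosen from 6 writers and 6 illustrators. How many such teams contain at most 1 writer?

Split by how many writers are chosen (0 through 1).
Sum: C(6,0)·C(6,7) + C(6,1)·C(6,6) = 0 + 6 = 6.

6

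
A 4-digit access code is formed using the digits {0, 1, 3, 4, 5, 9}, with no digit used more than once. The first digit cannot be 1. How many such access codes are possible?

300

The first digit has 6−1 = 5 choices (anything except 1).
The remaining 3 digits are filled from the other 5 symbols without repetition: 5 × 4 × 3 = 60.
Total: 5 × 60 = 300.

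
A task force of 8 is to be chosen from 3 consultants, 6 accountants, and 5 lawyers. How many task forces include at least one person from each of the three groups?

2828

Unrestricted: C(14,8) = 3003 ways to pick any 8 of the 14.
Subtract selections that omit an entire group: no consultants → C(11,8) = 165; no accountants → C(8,8) = 1; no lawyers → C(9,8) = 9.
Add back selections omitting two groups (i.e. drawn from a single group): C(3,8) + C(6,8) + C(5,8) = 0.
By inclusion–exclusion: 3003 − 175 + 0 = 2828.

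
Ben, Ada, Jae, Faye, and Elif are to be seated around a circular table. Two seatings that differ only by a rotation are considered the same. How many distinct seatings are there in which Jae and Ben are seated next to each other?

Treat {Jae, Ben} as one unit (2 internal orders) and seat the resulting 4 units around the table: (3)! circular arrangements.
So 2 × (3)! = 2 × 6 = 12.

12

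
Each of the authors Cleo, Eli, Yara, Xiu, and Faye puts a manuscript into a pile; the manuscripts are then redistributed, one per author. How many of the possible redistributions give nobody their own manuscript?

This is the derangement count D_5: permutations of 5 items with no fixed point.
By inclusion–exclusion this is Σ_{j=0}^{5} (−1)^j C(5,j)·(5−j)!.
Computing: 120 − 120 + 60 − 20 + 5 − 1 = 44.

44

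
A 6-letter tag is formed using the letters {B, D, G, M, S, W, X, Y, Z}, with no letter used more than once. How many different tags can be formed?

60480

Choose and order 6 of the 9 symbols: the first letter has 9 options, the next 8, and so on down to 4.
9 × 8 × 7 × 6 × 5 × 4 = 60480.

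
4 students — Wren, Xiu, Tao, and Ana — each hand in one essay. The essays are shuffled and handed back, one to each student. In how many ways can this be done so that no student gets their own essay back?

9

This is the derangement count D_4: permutations of 4 items with no fixed point.
By inclusion–exclusion this is Σ_{j=0}^{4} (−1)^j C(4,j)·(4−j)!.
Computing: 24 − 24 + 12 − 4 + 1 = 9.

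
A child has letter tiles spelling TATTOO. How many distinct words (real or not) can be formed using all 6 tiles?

Letter multiplicities in TATTOO: A×1, O×2, T×3.
The number of distinct arrangements is 6!/(3!·2!) = 720/12 = 60.

60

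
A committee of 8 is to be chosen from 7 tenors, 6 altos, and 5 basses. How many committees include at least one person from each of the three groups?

Total 8-person selections from all 18: C(18,8) = 43758.
Selections missing a whole group: no tenors → C(11,8) = 165; no altos → C(12,8) = 495; no basses → C(13,8) = 1287.
Add back selections omitting two groups (i.e. drawn from a single group): C(7,8) + C(6,8) + C(5,8) = 0.
By inclusion–exclusion: 43758 − 1947 + 0 = 41811.

41811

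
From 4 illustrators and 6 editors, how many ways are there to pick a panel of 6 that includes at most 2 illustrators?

Split by how many illustrators are chosen (0 through 2).
Sum: C(4,0)·C(6,6) + C(4,1)·C(6,5) + C(4,2)·C(6,4) = 1 + 24 + 90 = 115.

115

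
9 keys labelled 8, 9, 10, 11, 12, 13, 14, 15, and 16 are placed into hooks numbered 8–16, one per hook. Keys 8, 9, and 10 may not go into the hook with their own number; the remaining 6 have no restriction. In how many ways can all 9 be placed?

256320

Let Aᵢ (for i ∈ {8, 9, 10}) be the placements that put key i in its forbidden hook. Any j of these fix j positions, leaving (9−j)! ways to fill the rest, and there are C(3,j) ways to pick which j.
By inclusion–exclusion, the number of valid placements is Σ_{j=0}^{3} (−1)^j C(3,j)·(9−j)!.
Computing: 362880 − 120960 + 15120 − 720 = 256320.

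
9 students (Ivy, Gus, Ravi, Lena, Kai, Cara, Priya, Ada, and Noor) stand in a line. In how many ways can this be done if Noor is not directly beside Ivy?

282240

There are 9! = 362880 arrangements in all. If Noor and Ivy are adjacent, merging them into one block gives 2·(8)! = 80640 arrangements.
Complementary counting: 362880 − 80640 = 282240.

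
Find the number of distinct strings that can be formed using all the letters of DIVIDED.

420

The 7 letters of DIVIDED have repeats: D appearing 3 times and I appearing twice.
Dividing 7! = 5040 by 3!·2! = 12 for the repeated letters gives 420.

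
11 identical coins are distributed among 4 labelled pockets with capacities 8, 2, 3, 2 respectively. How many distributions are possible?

Without the upper bounds there are C(14,3) = 364 ways to split 11 among 4 pockets.
Subtract solutions that violate a single cap (substitute x_i' = x_i − (cap_i+1)): x_1 ≥ 9 gives C(5,3) = 10; x_2 ≥ 3 gives C(11,3) = 165; x_3 ≥ 4 gives C(10,3) = 120; x_4 ≥ 3 gives C(11,3) = 165. Together 460.
Add back pairs where two caps are both exceeded: 0 + 0 + 0 + 35 + 56 + 35 = 126.
Subtract triples: 0 + 0 + 0 + 4 = 4.
By inclusion–exclusion the count is 364 − 460 + 126 − 4 = 26.

26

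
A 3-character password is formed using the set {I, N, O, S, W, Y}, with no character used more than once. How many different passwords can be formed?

Choose and order 3 of the 6 symbols: the first character has 6 options, the next 5, then 4.
That product is 6 × 5 × 4 = 120.

120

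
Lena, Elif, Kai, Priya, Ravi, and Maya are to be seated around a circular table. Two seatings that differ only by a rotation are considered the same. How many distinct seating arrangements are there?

120

Seat Lena anywhere (absorbing the rotational symmetry), then permute the other 5: (5)! = 120.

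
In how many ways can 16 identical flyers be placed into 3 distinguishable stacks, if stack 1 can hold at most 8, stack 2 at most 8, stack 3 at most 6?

Without the upper bounds there are C(18,2) = 153 ways to split 16 among 3 stacks.
Subtract solutions that violate a single cap (substitute x_i' = x_i − (cap_i+1)): x_1 ≥ 9 gives C(9,2) = 36; x_2 ≥ 9 gives C(9,2) = 36; x_3 ≥ 7 gives C(11,2) = 55. Together 127.
Add back pairs where two caps are both exceeded: 0 + 1 + 1 = 2.
By inclusion–exclusion the count is 153 − 127 + 2 = 28.

28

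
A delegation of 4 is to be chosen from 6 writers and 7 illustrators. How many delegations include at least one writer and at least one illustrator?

665

Unrestricted: C(13,4) = 715 ways to pick any 4 of the 13.
Selections missing a whole group: no writers → C(7,4) = 35; no illustrators → C(6,4) = 15.
Both groups omitted at once is impossible, so 715 − 50 = 665.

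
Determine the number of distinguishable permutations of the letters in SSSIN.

SSSIN has 5 letters with S appearing 3 times.
So there are 5! / (3!) = 20 distinguishable arrangements.

20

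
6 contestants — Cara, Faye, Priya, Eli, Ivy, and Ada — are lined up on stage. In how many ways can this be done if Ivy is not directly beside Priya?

Of the 6! = 720 arrangements, those with Ivy and Priya adjacent number 2 × 5! = 240 (treat the pair as a block with 2 internal orders).
So 720 − 240 = 480 arrangements keep them apart.

480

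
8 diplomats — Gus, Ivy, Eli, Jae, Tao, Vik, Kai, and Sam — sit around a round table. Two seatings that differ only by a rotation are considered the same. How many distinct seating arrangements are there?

Around a circle, 8 distinct people have 8!/8 = (7)! = 5040 rotationally distinct seatings.

5040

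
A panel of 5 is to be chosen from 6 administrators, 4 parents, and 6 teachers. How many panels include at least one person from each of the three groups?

With no constraint there are C(16,5) = 4368 possible selections.
Selections missing a whole group: no administrators → C(10,5) = 252; no parents → C(12,5) = 792; no teachers → C(10,5) = 252.
Add back selections omitting two groups (i.e. drawn from a single group): C(6,5) + C(4,5) + C(6,5) = 12.
By inclusion–exclusion: 4368 − 1296 + 12 = 3084.

3084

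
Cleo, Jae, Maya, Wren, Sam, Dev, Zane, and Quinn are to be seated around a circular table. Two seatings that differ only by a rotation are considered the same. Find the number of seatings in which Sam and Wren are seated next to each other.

Treat {Sam, Wren} as one unit (2 internal orders) and seat the resulting 7 units around the table: (6)! circular arrangements.
So 2 × (6)! = 2 × 720 = 1440.

1440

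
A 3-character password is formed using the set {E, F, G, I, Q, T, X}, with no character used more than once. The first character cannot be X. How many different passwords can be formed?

180

The first character has 7−1 = 6 choices (anything except X).
The remaining 2 characters are filled from the other 6 symbols without repetition: 6 × 5 = 30.
Total: 6 × 30 = 180.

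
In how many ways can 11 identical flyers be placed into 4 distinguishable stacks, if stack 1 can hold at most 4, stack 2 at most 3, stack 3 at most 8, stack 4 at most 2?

50

Ignoring the caps, the number of non-negative solutions to x_1+…+x_4 = 11 is C(14,3) = 364.
Subtract solutions that violate a single cap (substitute x_i' = x_i − (cap_i+1)): x_1 ≥ 5 gives C(9,3) = 84; x_2 ≥ 4 gives C(10,3) = 120; x_3 ≥ 9 gives C(5,3) = 10; x_4 ≥ 3 gives C(11,3) = 165. Together 379.
Add back pairs where two caps are both exceeded: 10 + 0 + 20 + 0 + 35 + 0 = 65.
By inclusion–exclusion the count is 364 − 379 + 65 = 50.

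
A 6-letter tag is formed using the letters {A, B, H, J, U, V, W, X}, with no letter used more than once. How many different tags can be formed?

20160

Choose and order 6 of the 8 symbols: the first letter has 8 options, the next 7, and so on down to 3.
8 × 7 × 6 × 5 × 4 × 3 = 20160.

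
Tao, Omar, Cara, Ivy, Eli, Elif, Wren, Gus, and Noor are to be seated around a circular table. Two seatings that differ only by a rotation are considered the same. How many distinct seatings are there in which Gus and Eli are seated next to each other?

Glue Gus and Eli into a block (2 internal orders). Seating 8 units around a circle gives (7)! arrangements.
So 2 × (7)! = 2 × 5040 = 10080.

10080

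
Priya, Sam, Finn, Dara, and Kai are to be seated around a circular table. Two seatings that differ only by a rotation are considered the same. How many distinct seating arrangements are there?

24

Seat Priya anywhere (absorbing the rotational symmetry), then permute the other 4: (4)! = 24.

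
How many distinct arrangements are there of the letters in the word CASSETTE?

CASSETTE has 8 letters with E appearing twice, S appearing twice, and T appearing twice.
So there are 8! / (2!·2!·2!) = 5040 distinguishable arrangements.

5040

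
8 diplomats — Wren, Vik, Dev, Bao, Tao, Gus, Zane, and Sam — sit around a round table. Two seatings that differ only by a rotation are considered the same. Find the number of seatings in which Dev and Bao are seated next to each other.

Glue Dev and Bao into a block (2 internal orders). Seating 7 units around a circle gives (6)! arrangements.
So 2 × (6)! = 2 × 720 = 1440.

1440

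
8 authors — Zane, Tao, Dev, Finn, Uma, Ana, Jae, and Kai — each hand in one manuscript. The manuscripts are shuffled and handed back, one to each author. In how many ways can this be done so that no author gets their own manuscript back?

Let Aᵢ be the assignments in which author i gets their own manuscript. We want the size of the complement of A₁∪…∪A_8.
By inclusion–exclusion this is Σ_{j=0}^{8} (−1)^j C(8,j)·(8−j)!.
Computing: 40320 − 40320 + 20160 − 6720 + 1680 − 336 + 56 − 8 + 1 = 14833.

14833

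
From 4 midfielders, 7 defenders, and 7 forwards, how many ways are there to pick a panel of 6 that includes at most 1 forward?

3696

Split by how many forwards are chosen (0 through 1).
Sum: C(7,0)·C(11,6) + C(7,1)·C(11,5) = 462 + 3234 = 3696.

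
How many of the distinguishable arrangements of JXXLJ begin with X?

With the first slot taken by X, it remains to arrange the other 4 letters (JXLJ).
Those 4 letters have J appearing twice, giving (4)!/(2!) = 12.

12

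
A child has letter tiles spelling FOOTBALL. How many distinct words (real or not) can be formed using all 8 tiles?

10080

FOOTBALL has 8 letters with L appearing twice and O appearing twice.
The number of distinct arrangements is 8!/(2!·2!) = 40320/4 = 10080.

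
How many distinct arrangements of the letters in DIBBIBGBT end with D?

840

With the last slot taken by D, it remains to arrange the other 8 letters (IBBIBGBT).
Those 8 letters have B appearing 4 times and I appearing twice, giving (8)!/(4!·2!) = 840.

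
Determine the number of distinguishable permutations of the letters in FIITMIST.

FIITMIST has 8 letters with I appearing 3 times and T appearing twice.
The number of distinct arrangements is 8!/(3!·2!) = 40320/12 = 3360.

3360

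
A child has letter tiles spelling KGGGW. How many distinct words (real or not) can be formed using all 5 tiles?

The 5 letters of KGGGW have repeats: G appearing 3 times.
So there are 5! / (3!) = 20 distinguishable arrangements.

20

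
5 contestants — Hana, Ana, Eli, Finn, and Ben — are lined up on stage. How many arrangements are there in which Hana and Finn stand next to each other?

48

Place the 3 others and the Hana-Finn pair as 4 objects in a line; the pair has 2 internal arrangements.
So the count is 2·(4)! = 48.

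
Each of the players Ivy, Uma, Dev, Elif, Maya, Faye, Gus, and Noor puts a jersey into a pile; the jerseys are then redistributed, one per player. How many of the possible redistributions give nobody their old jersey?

14833

Count assignments avoiding every fixed point. For any j of the 8 players fixed to their old jersey, the other 8−j can be arranged in (8−j)! ways.
By inclusion–exclusion this is Σ_{j=0}^{8} (−1)^j C(8,j)·(8−j)!.
Computing: 40320 − 40320 + 20160 − 6720 + 1680 − 336 + 56 − 8 + 1 = 14833.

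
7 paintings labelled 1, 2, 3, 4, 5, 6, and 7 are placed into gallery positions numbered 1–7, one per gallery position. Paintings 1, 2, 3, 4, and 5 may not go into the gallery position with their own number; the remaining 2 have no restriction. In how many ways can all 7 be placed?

Let Aᵢ (for 1 ≤ i ≤ 5) be the placements that put painting i in its forbidden gallery position. Any j of these fix j positions, leaving (7−j)! ways to fill the rest, and there are C(5,j) ways to pick which j.
By inclusion–exclusion, the number of valid placements is Σ_{j=0}^{5} (−1)^j C(5,j)·(7−j)!.
Computing: 5040 − 3600 + 1200 − 240 + 30 − 2 = 2428.

2428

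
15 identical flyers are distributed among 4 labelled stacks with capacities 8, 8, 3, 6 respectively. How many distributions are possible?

Without the upper bounds there are C(18,3) = 816 ways to split 15 among 4 stacks.
Subtract solutions that violate a single cap (substitute x_i' = x_i − (cap_i+1)): x_1 ≥ 9 gives C(9,3) = 84; x_2 ≥ 9 gives C(9,3) = 84; x_3 ≥ 4 gives C(14,3) = 364; x_4 ≥ 7 gives C(11,3) = 165. Together 697.
Add back pairs where two caps are both exceeded: 0 + 10 + 0 + 10 + 0 + 35 = 55.
By inclusion–exclusion the count is 816 − 697 + 55 = 174.

174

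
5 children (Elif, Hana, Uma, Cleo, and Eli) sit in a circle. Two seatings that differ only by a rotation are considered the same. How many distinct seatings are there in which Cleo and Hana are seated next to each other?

12

Glue Cleo and Hana into a block (2 internal orders). Seating 4 units around a circle gives (3)! arrangements.
So 2 × (3)! = 2 × 6 = 12.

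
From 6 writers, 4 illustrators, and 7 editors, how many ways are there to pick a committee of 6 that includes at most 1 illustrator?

Split by how many illustrators are chosen (0 through 1).
Sum: C(4,0)·C(13,6) + C(4,1)·C(13,5) = 1716 + 5148 = 6864.

6864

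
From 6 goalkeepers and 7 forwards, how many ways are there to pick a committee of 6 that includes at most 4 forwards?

Split by how many forwards are chosen (0 through 4).
Sum: C(7,0)·C(6,6) + C(7,1)·C(6,5) + C(7,2)·C(6,4) + C(7,3)·C(6,3) + C(7,4)·C(6,2) = 1 + 42 + 315 + 700 + 525 = 1583.

1583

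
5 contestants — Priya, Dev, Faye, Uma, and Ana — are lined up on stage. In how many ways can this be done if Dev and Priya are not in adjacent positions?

Of the 5! = 120 arrangements, those with Dev and Priya adjacent number 2 × 4! = 48 (treat the pair as a block with 2 internal orders).
So 120 − 48 = 72 arrangements keep them apart.

72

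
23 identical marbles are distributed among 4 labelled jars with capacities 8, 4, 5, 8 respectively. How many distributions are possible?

By stars and bars, unrestricted non-negative solutions to x_1+…+x_4 = 23 number C(23+3,3) = 2600.
Subtract solutions that violate a single cap (substitute x_i' = x_i − (cap_i+1)): x_1 ≥ 9 gives C(17,3) = 680; x_2 ≥ 5 gives C(21,3) = 1330; x_3 ≥ 6 gives C(20,3) = 1140; x_4 ≥ 9 gives C(17,3) = 680. Together 3830.
Add back pairs where two caps are both exceeded: 220 + 165 + 56 + 455 + 220 + 165 = 1281.
Subtract triples: 20 + 1 + 0 + 20 = 41.
By inclusion–exclusion the count is 2600 − 3830 + 1281 − 41 = 10.

10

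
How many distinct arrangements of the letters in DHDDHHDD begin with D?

35

With the first slot taken by D, it remains to arrange the other 7 letters (HDDHHDD).
Those 7 letters have D appearing 4 times and H appearing 3 times, giving (7)!/(4!·3!) = 35.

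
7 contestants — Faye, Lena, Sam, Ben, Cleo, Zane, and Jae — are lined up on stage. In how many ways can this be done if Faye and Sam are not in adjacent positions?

3600

Of the 7! = 5040 arrangements, those with Faye and Sam adjacent number 2 × 6! = 1440 (treat the pair as a block with 2 internal orders).
So 5040 − 1440 = 3600 arrangements keep them apart.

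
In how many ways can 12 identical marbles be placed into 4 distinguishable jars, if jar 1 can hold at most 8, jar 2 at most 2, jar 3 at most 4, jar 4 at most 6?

By stars and bars, unrestricted non-negative solutions to x_1+…+x_4 = 12 number C(12+3,3) = 455.
Subtract solutions that violate a single cap (substitute x_i' = x_i − (cap_i+1)): x_1 ≥ 9 gives C(6,3) = 20; x_2 ≥ 3 gives C(12,3) = 220; x_3 ≥ 5 gives C(10,3) = 120; x_4 ≥ 7 gives C(8,3) = 56. Together 416.
Add back pairs where two caps are both exceeded: 1 + 0 + 0 + 35 + 10 + 1 = 47.
By inclusion–exclusion the count is 455 − 416 + 47 = 86.

86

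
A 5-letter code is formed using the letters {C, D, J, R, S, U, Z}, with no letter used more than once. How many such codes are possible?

This is a permutation of 5 out of 7: P(7,5) = 7!/2!.
That product is 7 × 6 × 5 × 4 × 3 = 2520.

2520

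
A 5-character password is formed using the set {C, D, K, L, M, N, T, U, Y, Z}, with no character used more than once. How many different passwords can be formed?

With no repetition, fill the 5 characters in order: 10 choices, then 9, down to 6.
10 × 9 × 8 × 7 × 6 = 30240.

30240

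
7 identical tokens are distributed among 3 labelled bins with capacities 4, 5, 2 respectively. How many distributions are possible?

By stars and bars, unrestricted non-negative solutions to x_1+…+x_3 = 7 number C(7+2,2) = 36.
Subtract solutions that violate a single cap (substitute x_i' = x_i − (cap_i+1)): x_1 ≥ 5 gives C(4,2) = 6; x_2 ≥ 6 gives C(3,2) = 3; x_3 ≥ 3 gives C(6,2) = 15. Together 24.
No two caps can be exceeded simultaneously, so the pair terms are all 0.
By inclusion–exclusion the count is 36 − 24 + 0 = 12.

12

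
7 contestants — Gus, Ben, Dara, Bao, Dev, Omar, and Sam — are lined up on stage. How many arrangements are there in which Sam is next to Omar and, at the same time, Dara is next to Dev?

Treat {Sam,Omar} as one block (2 orders) and {Dara,Dev} as another (2 orders).
That leaves 5 units to arrange: 2 × 2 × 5! = 4 × 120 = 480.

480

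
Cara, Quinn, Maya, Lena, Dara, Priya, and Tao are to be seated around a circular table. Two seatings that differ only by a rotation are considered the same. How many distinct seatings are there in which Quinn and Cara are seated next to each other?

240

Glue Quinn and Cara into a block (2 internal orders). Seating 6 units around a circle gives (5)! arrangements.
So 2 × (5)! = 2 × 120 = 240.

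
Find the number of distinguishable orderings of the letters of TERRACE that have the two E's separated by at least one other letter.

There are 7!/(2!·2!) = 1260 arrangements of TERRACE in total.
Arrangements with the E's together: treat EE as one letter, giving (6)!/(2!) = 360.
Hence 1260 − 360 = 900.

900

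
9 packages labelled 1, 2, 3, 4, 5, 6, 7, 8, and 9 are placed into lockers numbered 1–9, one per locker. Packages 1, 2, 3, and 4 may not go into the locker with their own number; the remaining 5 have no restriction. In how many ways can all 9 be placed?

229080

Let Aᵢ (for 1 ≤ i ≤ 4) be the placements that put package i in its forbidden locker. Any j of these fix j positions, leaving (9−j)! ways to fill the rest, and there are C(4,j) ways to pick which j.
By inclusion–exclusion, the number of valid placements is Σ_{j=0}^{4} (−1)^j C(4,j)·(9−j)!.
Computing: 362880 − 161280 + 30240 − 2880 + 120 = 229080.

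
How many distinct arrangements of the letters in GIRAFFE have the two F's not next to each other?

Total arrangements of GIRAFFE: 7!/(2!) = 2520.
Arrangements with the F's together: treat FF as one letter, giving (6)! = 720.
Subtracting, 2520 − 720 = 1800 arrangements keep the F's apart.

1800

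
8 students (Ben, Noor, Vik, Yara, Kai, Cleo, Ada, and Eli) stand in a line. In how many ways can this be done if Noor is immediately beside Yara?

Treat {Noor, Yara} as a single unit. There are 7 units to order, and the pair itself can be ordered 2 ways.
So the count is 2·(7)! = 10080.

10080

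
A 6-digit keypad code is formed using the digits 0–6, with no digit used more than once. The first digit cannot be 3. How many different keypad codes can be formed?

The first digit has 7−1 = 6 choices (anything except 3).
The remaining 5 digits are filled from the other 6 symbols without repetition: 6 × 5 × 4 × 3 × 2 = 720.
Total: 6 × 720 = 4320.

4320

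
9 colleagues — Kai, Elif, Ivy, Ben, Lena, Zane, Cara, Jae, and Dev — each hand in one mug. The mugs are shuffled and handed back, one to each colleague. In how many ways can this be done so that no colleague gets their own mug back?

This is the derangement count D_9: permutations of 9 items with no fixed point.
By inclusion–exclusion this is Σ_{j=0}^{9} (−1)^j C(9,j)·(9−j)!.
Computing: 362880 − 362880 + 181440 − 60480 + 15120 − 3024 + 504 − 72 + 9 − 1 = 133496.

133496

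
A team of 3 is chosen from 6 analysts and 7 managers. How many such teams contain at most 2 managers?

251

Split by how many managers are chosen (0 through 2).
Sum: C(7,0)·C(6,3) + C(7,1)·C(6,2) + C(7,2)·C(6,1) = 20 + 105 + 126 = 251.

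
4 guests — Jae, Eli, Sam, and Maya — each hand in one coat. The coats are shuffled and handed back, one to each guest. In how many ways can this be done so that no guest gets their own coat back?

Let Aᵢ be the assignments in which guest i gets their own coat. We want the size of the complement of A₁∪…∪A_4.
By inclusion–exclusion this is Σ_{j=0}^{4} (−1)^j C(4,j)·(4−j)!.
Computing: 24 − 24 + 12 − 4 + 1 = 9.

9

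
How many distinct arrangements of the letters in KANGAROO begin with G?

With the first slot taken by G, it remains to arrange the other 7 letters (KANAROO).
Those 7 letters have A appearing twice and O appearing twice, giving (7)!/(2!·2!) = 1260.

1260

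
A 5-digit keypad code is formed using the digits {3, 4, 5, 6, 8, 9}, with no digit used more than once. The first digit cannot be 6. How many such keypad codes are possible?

The first digit has 6−1 = 5 choices (anything except 6).
The remaining 4 digits are filled from the other 5 symbols without repetition: 5 × 4 × 3 × 2 = 120.
Total: 5 × 120 = 600.

600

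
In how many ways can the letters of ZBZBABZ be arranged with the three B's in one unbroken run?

Treat the 3 copies of B as a single block. The multiset to arrange is then {BBB, A, Z, Z, Z}, 5 items in all.
That gives (5)!/(3!) = 20 arrangements.

20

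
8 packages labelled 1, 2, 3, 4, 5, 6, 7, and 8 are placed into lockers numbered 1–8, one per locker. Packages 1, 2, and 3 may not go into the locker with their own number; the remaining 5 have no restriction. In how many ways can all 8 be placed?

27240

Let Aᵢ (for i ∈ {1, 2, 3}) be the placements that put package i in its forbidden locker. Any j of these fix j positions, leaving (8−j)! ways to fill the rest, and there are C(3,j) ways to pick which j.
By inclusion–exclusion, the number of valid placements is Σ_{j=0}^{3} (−1)^j C(3,j)·(8−j)!.
Computing: 40320 − 15120 + 2160 − 120 = 27240.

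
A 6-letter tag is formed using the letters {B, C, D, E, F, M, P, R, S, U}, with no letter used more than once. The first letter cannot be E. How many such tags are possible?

The first letter has 10−1 = 9 choices (anything except E).
The remaining 5 letters are filled from the other 9 symbols without repetition: 9 × 8 × 7 × 6 × 5 = 15120.
Total: 9 × 15120 = 136080.

136080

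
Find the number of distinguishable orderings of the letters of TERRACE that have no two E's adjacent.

Total arrangements of TERRACE: 7!/(2!·2!) = 1260.
If the two E's are adjacent, glue them into one block, leaving 6 items to arrange: (6)!/(2!) = 360 ways.
Subtracting, 1260 − 360 = 900 arrangements keep the E's apart.

900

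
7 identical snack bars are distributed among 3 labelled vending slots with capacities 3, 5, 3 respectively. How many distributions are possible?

Ignoring the caps, the number of non-negative solutions to x_1+…+x_3 = 7 is C(9,2) = 36.
Subtract solutions that violate a single cap (substitute x_i' = x_i − (cap_i+1)): x_1 ≥ 4 gives C(5,2) = 10; x_2 ≥ 6 gives C(3,2) = 3; x_3 ≥ 4 gives C(5,2) = 10. Together 23.
No two caps can be exceeded simultaneously, so the pair terms are all 0.
By inclusion–exclusion the count is 36 − 23 + 0 = 13.

13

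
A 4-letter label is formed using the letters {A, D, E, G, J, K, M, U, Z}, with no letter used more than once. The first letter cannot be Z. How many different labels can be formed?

2688

The first letter has 9−1 = 8 choices (anything except Z).
The remaining 3 letters are filled from the other 8 symbols without repetition: 8 × 7 × 6 = 336.
Total: 8 × 336 = 2688.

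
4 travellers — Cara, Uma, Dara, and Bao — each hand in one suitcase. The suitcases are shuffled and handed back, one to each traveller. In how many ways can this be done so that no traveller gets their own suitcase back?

This is the derangement count D_4: permutations of 4 items with no fixed point.
By inclusion–exclusion this is Σ_{j=0}^{4} (−1)^j C(4,j)·(4−j)!.
Computing: 24 − 24 + 12 − 4 + 1 = 9.

9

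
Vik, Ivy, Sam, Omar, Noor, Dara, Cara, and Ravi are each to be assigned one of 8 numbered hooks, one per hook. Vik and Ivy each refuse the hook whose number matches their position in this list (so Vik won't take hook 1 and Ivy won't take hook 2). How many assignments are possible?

Let Aᵢ (for i ∈ {1, 2}) be the placements that put person i in their forbidden hook. Any j of these fix j positions, leaving (8−j)! ways to fill the rest, and there are C(2,j) ways to pick which j.
By inclusion–exclusion, the number of valid placements is Σ_{j=0}^{2} (−1)^j C(2,j)·(8−j)!.
Computing: 40320 − 10080 + 720 = 30960.

30960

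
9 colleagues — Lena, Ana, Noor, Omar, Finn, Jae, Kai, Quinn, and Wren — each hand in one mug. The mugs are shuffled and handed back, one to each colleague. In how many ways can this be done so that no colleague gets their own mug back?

133496

This is the derangement count D_9: permutations of 9 items with no fixed point.
By inclusion–exclusion this is Σ_{j=0}^{9} (−1)^j C(9,j)·(9−j)!.
Computing: 362880 − 362880 + 181440 − 60480 + 15120 − 3024 + 504 − 72 + 9 − 1 = 133496.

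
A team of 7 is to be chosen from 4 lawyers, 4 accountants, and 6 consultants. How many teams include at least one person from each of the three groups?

Total 7-person selections from all 14: C(14,7) = 3432.
Selections missing a whole group: no lawyers → C(10,7) = 120; no accountants → C(10,7) = 120; no consultants → C(8,7) = 8.
Add back selections omitting two groups (i.e. drawn from a single group): C(4,7) + C(4,7) + C(6,7) = 0.
By inclusion–exclusion: 3432 − 248 + 0 = 3184.

3184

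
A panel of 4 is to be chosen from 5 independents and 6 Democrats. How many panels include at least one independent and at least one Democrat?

With no constraint there are C(11,4) = 330 possible selections.
Subtract selections that omit an entire group: no independents → C(6,4) = 15; no Democrats → C(5,4) = 5.
Both groups omitted at once is impossible, so 330 − 20 = 310.

310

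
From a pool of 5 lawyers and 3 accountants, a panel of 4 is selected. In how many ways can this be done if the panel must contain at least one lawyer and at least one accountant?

With no constraint there are C(8,4) = 70 possible selections.
Subtract selections that omit an entire group: no lawyers → C(3,4) = 0; no accountants → C(5,4) = 5.
Both groups omitted at once is impossible, so 70 − 5 = 65.

65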